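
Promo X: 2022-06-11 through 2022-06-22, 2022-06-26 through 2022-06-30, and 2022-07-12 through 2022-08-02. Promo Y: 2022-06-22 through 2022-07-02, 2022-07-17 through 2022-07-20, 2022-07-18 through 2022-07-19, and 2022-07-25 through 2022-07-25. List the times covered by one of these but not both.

2022-06-11 through 2022-06-21, 2022-06-23 through 2022-06-25, 2022-07-01 through 2022-07-02, 2022-07-12 through 2022-07-16, 2022-07-21 through 2022-07-24, 2022-07-26 through 2022-08-02

Second set merges to 2022-06-22 through 2022-07-02, 2022-07-17 through 2022-07-20, 2022-07-25 through 2022-07-25.
Only in the first: 2022-06-11 through 2022-06-21, 2022-07-12 through 2022-07-16, 2022-07-21 through 2022-07-24, 2022-07-26 through 2022-08-02.
Only in the second: 2022-06-23 through 2022-06-25, 2022-07-01 through 2022-07-02.
Together these are the periods covered by exactly one.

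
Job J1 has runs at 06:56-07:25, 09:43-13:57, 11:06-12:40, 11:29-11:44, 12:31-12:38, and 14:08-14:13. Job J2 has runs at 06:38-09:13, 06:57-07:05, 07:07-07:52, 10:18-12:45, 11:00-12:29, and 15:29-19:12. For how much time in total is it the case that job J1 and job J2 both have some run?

2 h 56 min

First set merges to 06:56–07:25, 09:43–13:57, 14:08–14:13.
Second set merges to 06:38–09:13, 10:18–12:45, 15:29–19:12.
A ∩ B = 06:56–07:25, 10:18–12:45.
Total: 29 min + 2 h 27 min = 2 h 56 min.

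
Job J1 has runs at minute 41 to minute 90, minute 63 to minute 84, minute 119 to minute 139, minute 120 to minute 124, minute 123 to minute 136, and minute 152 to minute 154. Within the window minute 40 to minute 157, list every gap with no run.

minute 40 to minute 41, minute 90 to minute 119, minute 139 to minute 152, minute 154 to minute 157

Covered (merged): minute 41 to minute 90, minute 119 to minute 139, minute 152 to minute 154.
Gaps within minute 40 to minute 157: minute 40 to minute 41, minute 90 to minute 119, minute 139 to minute 152, minute 154 to minute 157.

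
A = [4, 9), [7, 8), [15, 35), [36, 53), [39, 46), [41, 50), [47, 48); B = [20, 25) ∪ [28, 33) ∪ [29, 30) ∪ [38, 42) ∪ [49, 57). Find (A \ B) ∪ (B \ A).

[4, 9) ∪ [15, 20) ∪ [25, 28) ∪ [33, 35) ∪ [36, 38) ∪ [42, 49) ∪ [53, 57)

First set merges to [4, 9), [15, 35), [36, 53).
Second set merges to [20, 25), [28, 33), [38, 42), [49, 57).
A \ B = [4, 9), [15, 20), [25, 28), [33, 35), [36, 38), [42, 49).
B \ A = [53, 57).
Union of the two gives the symmetric difference.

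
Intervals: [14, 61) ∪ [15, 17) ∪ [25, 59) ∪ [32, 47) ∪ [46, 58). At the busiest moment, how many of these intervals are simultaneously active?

4

At 46, 4 of the intervals are simultaneously active.
No point has more.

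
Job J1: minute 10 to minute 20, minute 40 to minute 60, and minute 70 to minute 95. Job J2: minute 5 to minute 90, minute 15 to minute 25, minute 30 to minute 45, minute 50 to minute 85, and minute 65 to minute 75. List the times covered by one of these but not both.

B, merged: minute 5 to minute 90.
A \ B = minute 90 to minute 95.
B \ A = minute 5 to minute 10, minute 20 to minute 40, minute 60 to minute 70.
Union of the two gives the symmetric difference.

minute 5 to minute 10, minute 20 to minute 40, minute 60 to minute 70, minute 90 to minute 95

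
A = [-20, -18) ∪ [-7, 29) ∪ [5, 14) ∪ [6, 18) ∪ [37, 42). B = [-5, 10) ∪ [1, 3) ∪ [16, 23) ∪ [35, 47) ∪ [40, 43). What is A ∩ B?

[-5, 10) ∪ [16, 23) ∪ [37, 42)

Merge the first list: [-20, -18), [-7, 29), [37, 42).
Merge the second list: [-5, 10), [16, 23), [35, 47).
[-20, -18) falls entirely outside B.
[-7, 29) overlaps B on [-5, 10), [16, 23).
[37, 42) overlaps B on [37, 42).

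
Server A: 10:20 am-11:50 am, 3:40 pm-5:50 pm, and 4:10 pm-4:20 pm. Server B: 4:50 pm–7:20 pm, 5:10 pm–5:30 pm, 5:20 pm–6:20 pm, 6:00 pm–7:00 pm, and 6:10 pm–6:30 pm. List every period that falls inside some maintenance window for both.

A, merged: 10:20 am-11:50 am, 3:40 pm-5:50 pm.
B, merged: 4:50 pm-7:20 pm.
10:20 am-11:50 am meets no B interval.
3:40 pm-5:50 pm ∩ B → 4:50 pm-5:50 pm.

4:50 pm-5:50 pm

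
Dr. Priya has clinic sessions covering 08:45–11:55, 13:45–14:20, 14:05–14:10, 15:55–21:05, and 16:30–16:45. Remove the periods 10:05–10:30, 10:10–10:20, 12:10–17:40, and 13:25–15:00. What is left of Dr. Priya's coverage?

08:45–10:05, 10:30–11:55, 17:40–21:05

Merge the first list: 08:45–11:55, 13:45–14:20, 15:55–21:05.
Merge the second list: 10:05–10:30, 12:10–17:40.
08:45–11:55 minus B → 08:45–10:05, 10:30–11:55.
13:45–14:20: fully covered by B → removed.
15:55–21:05 minus B → 17:40–21:05.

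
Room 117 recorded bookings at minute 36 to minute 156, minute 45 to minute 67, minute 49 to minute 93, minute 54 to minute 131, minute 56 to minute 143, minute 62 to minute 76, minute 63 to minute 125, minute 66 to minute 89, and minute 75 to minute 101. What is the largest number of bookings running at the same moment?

Sweep endpoints in order; track running count of active intervals.
Peak of 8 reached at minute 66.

8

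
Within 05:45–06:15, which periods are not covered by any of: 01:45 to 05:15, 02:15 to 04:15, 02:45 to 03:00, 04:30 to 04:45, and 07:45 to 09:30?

After merging, the occupied span is 01:45–05:15, 07:45–09:30.
Gaps within 05:45–06:15: 05:45–06:15.

05:45–06:15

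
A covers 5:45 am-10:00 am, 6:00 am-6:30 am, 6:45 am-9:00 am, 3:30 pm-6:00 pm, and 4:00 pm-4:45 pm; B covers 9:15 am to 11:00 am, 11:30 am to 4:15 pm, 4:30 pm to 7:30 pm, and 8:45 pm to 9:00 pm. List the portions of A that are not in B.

Merge the first list: 5:45 am–10:00 am, 3:30 pm–6:00 pm.
5:45 am–10:00 am minus B → 5:45 am–9:15 am.
3:30 pm–6:00 pm minus B → 4:15 pm–4:30 pm.

5:45 am–9:15 am, 4:15 pm–4:30 pm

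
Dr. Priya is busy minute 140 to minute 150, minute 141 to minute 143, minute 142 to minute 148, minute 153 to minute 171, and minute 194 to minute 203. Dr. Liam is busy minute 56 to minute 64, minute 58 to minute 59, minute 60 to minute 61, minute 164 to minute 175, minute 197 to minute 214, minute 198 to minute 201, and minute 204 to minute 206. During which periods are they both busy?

Merge the first list: minute 140 to minute 150, minute 153 to minute 171, minute 194 to minute 203.
Merge the second list: minute 56 to minute 64, minute 164 to minute 175, minute 197 to minute 214.
minute 140 to minute 150: no overlap with the second set.
minute 153 to minute 171 meets the second set on minute 164 to minute 171.
minute 194 to minute 203 meets the second set on minute 197 to minute 203.

minute 164 to minute 171, minute 197 to minute 203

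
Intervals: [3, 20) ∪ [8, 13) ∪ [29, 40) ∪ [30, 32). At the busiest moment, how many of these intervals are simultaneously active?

Walk the sorted start/end points keeping a running depth.
The depth first hits 2 at 8.

2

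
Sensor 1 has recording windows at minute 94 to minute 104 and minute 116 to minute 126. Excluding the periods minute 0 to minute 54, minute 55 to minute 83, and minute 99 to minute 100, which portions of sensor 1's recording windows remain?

minute 94 to minute 99, minute 100 to minute 104, minute 116 to minute 126

minute 94 to minute 104 \ B = minute 94 to minute 99, minute 100 to minute 104.
minute 116 to minute 126: nothing removed.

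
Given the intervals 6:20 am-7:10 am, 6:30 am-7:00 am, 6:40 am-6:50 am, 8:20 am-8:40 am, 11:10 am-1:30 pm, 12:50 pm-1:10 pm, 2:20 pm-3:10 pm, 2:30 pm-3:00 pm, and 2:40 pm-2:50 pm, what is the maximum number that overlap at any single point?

Sweep endpoints in order; track running count of active intervals.
Peak of 3 reached at 6:40 am.

3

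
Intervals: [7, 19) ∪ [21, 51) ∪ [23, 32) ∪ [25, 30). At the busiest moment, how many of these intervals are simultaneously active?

3

At 25, 3 of the intervals are simultaneously active.
No point has more.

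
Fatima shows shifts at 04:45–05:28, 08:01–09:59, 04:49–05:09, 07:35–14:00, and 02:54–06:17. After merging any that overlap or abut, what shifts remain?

Sort by start: 02:54–06:17, 04:45–05:28, 04:49–05:09, 07:35–14:00, 08:01–09:59.
04:45–05:28 overlaps/touches 02:54–06:17 → extend to 02:54–06:17.
04:49–05:09 overlaps/touches 02:54–06:17 → extend to 02:54–06:17.
07:35–14:00 is disjoint → start new block.
08:01–09:59 overlaps/touches 07:35–14:00 → extend to 07:35–14:00.

02:54–06:17, 07:35–14:00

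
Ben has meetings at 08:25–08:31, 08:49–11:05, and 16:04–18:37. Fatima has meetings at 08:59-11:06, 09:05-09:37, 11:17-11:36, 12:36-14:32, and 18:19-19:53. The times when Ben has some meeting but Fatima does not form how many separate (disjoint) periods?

3

B, merged: 08:59-11:06, 11:17-11:36, 12:36-14:32, 18:19-19:53.
A \ B = 08:25-08:31, 08:49-08:59, 16:04-18:19.
That is 3 disjoint pieces.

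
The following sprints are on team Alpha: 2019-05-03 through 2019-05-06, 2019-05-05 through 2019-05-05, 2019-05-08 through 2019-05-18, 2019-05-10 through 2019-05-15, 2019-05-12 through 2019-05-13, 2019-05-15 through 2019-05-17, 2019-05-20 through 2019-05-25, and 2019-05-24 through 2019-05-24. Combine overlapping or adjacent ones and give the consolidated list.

2019-05-03 through 2019-05-06, 2019-05-08 through 2019-05-18, 2019-05-20 through 2019-05-25

2019-05-05 through 2019-05-05 overlaps/touches 2019-05-03 through 2019-05-06 → extend to 2019-05-03 through 2019-05-06.
2019-05-08 through 2019-05-18 is disjoint → start new block.
2019-05-10 through 2019-05-15 overlaps/touches 2019-05-08 through 2019-05-18 → extend to 2019-05-08 through 2019-05-18.
2019-05-12 through 2019-05-13 overlaps/touches 2019-05-08 through 2019-05-18 → extend to 2019-05-08 through 2019-05-18.
2019-05-15 through 2019-05-17 overlaps/touches 2019-05-08 through 2019-05-18 → extend to 2019-05-08 through 2019-05-18.
2019-05-20 through 2019-05-25 is disjoint → start new block.
2019-05-24 through 2019-05-24 overlaps/touches 2019-05-20 through 2019-05-25 → extend to 2019-05-20 through 2019-05-25.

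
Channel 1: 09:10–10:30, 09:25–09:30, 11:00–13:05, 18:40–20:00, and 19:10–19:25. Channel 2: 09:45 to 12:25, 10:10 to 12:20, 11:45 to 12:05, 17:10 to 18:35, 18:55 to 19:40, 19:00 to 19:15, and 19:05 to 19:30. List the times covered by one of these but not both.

A, merged: 09:10–10:30, 11:00–13:05, 18:40–20:00.
B, merged: 09:45–12:25, 17:10–18:35, 18:55–19:40.
A but not B: 09:10–09:45, 12:25–13:05, 18:40–18:55, 19:40–20:00.
B but not A: 10:30–11:00, 17:10–18:35.
Combining gives A △ B.

09:10–09:45, 10:30–11:00, 12:25–13:05, 17:10–18:35, 18:40–18:55, 19:40–20:00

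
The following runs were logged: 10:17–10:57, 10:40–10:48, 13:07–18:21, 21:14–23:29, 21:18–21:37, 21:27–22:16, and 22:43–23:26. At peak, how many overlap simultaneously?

At 21:27, 3 of the intervals are simultaneously active.
No point has more.

3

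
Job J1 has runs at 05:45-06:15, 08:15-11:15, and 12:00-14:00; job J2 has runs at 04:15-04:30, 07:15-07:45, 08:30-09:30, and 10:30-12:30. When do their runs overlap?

08:30-09:30, 10:30-11:15, 12:00-12:30

05:45-06:15 falls entirely outside B.
08:15-11:15 overlaps B on 08:30-09:30, 10:30-11:15.
12:00-14:00 overlaps B on 12:00-12:30.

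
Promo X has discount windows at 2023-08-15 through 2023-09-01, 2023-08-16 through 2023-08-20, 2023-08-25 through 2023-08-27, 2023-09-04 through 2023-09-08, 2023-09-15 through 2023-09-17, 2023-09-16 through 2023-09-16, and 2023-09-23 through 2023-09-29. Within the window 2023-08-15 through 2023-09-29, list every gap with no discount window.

Covered (merged): 2023-08-15 through 2023-09-01, 2023-09-04 through 2023-09-08, 2023-09-15 through 2023-09-17, 2023-09-23 through 2023-09-29.
Uncovered inside 2023-08-15 through 2023-09-29: 2023-09-02 through 2023-09-03, 2023-09-09 through 2023-09-14, 2023-09-18 through 2023-09-22.

2023-09-02 through 2023-09-03, 2023-09-09 through 2023-09-14, 2023-09-18 through 2023-09-22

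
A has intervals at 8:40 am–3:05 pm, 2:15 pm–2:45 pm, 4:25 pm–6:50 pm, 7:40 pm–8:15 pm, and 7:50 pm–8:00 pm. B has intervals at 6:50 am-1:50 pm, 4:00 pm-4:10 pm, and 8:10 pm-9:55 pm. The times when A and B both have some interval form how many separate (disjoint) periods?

2

First set merges to 8:40 am–3:05 pm, 4:25 pm–6:50 pm, 7:40 pm–8:15 pm.
A ∩ B = 8:40 am–1:50 pm, 8:10 pm–8:15 pm.
That is 2 disjoint pieces.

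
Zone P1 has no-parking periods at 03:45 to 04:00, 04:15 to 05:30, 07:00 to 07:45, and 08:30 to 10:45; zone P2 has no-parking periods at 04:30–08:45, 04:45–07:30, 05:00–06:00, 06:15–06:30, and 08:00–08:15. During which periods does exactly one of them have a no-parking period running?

B, merged: 04:30–08:45.
A but not B: 03:45–04:00, 04:15–04:30, 08:45–10:45.
B but not A: 05:30–07:00, 07:45–08:30.
Combining gives A △ B.

03:45–04:00, 04:15–04:30, 05:30–07:00, 07:45–08:30, 08:45–10:45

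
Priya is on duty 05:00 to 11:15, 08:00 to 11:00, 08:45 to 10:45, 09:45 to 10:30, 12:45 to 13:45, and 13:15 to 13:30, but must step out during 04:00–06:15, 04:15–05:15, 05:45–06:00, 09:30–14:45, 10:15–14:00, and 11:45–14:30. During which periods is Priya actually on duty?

Merge the first list: 05:00–11:15, 12:45–13:45.
Merge the second list: 04:00–06:15, 09:30–14:45.
05:00–11:15 \ B = 06:15–09:30.
12:45–13:45: entirely removed.

06:15–09:30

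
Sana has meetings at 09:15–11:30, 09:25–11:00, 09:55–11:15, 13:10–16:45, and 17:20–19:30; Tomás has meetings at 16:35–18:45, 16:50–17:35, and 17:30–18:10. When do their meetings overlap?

A, merged: 09:15–11:30, 13:10–16:45, 17:20–19:30.
B, merged: 16:35–18:45.
09:15–11:30 meets no B interval.
13:10–16:45 ∩ B → 16:35–16:45.
17:20–19:30 ∩ B → 17:20–18:45.

16:35–16:45, 17:20–18:45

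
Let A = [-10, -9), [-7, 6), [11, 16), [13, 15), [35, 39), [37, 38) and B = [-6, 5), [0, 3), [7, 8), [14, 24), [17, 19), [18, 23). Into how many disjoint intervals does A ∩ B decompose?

2

First set merges to [-10, -9), [-7, 6), [11, 16), [35, 39).
Second set merges to [-6, 5), [7, 8), [14, 24).
A ∩ B = [-6, 5), [14, 16).
That is 2 disjoint pieces.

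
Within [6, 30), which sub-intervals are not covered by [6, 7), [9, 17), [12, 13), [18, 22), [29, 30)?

After merging, the occupied span is [6, 7), [9, 17), [18, 22), [29, 30).
Gaps within [6, 30): [7, 9), [17, 18), [22, 29).

[7, 9) ∪ [17, 18) ∪ [22, 29)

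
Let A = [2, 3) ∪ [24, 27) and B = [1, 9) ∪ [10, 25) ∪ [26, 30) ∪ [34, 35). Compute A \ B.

[2, 3): entirely removed.
[24, 27) \ B = [25, 26).

[25, 26)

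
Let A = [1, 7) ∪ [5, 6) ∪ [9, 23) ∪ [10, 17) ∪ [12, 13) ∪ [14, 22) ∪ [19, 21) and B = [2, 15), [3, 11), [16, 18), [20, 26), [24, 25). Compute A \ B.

[1, 2) ∪ [15, 16) ∪ [18, 20)

A, merged: [1, 7), [9, 23).
B, merged: [2, 15), [16, 18), [20, 26).
[1, 7) with B removed leaves [1, 2).
[9, 23) with B removed leaves [15, 16), [18, 20).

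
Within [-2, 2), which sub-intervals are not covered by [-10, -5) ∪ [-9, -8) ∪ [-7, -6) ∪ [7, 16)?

[-2, 2)

The merged coverage is [-10, -5), [7, 16).
Complement within [-2, 2): [-2, 2).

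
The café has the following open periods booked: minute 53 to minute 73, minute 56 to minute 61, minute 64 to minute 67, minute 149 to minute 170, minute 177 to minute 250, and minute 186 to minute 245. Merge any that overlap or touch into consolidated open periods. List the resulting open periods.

minute 53 to minute 73, minute 149 to minute 170, minute 177 to minute 250

minute 56 to minute 61 overlaps/touches minute 53 to minute 73 → extend to minute 53 to minute 73.
minute 64 to minute 67 overlaps/touches minute 53 to minute 73 → extend to minute 53 to minute 73.
minute 149 to minute 170 is disjoint → start new block.
minute 177 to minute 250 is disjoint → start new block.
minute 186 to minute 245 overlaps/touches minute 177 to minute 250 → extend to minute 177 to minute 250.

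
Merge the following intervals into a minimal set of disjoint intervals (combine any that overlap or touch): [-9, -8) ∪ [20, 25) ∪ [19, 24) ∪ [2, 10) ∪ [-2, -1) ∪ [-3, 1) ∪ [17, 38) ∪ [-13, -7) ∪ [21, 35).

[-13, -7) ∪ [-3, 1) ∪ [2, 10) ∪ [17, 38)

Sort by start: [-13, -7), [-9, -8), [-3, 1), [-2, -1), [2, 10), [17, 38), [19, 24), [20, 25), [21, 35).
[-9, -8) overlaps/touches [-13, -7) → extend to [-13, -7).
[-3, 1) is disjoint → start new block.
[-2, -1) overlaps/touches [-3, 1) → extend to [-3, 1).
[2, 10) is disjoint → start new block.
[17, 38) is disjoint → start new block.
[19, 24) overlaps/touches [17, 38) → extend to [17, 38).
[20, 25) overlaps/touches [17, 38) → extend to [17, 38).
[21, 35) overlaps/touches [17, 38) → extend to [17, 38).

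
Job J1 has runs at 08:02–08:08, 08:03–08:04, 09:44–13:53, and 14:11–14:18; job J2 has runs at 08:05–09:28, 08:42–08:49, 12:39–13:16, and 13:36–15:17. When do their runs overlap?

First set merges to 08:02-08:08, 09:44-13:53, 14:11-14:18.
Second set merges to 08:05-09:28, 12:39-13:16, 13:36-15:17.
08:02-08:08 ∩ B → 08:05-08:08.
09:44-13:53 ∩ B → 12:39-13:16, 13:36-13:53.
14:11-14:18 ∩ B → 14:11-14:18.

08:05-08:08, 12:39-13:16, 13:36-13:53, 14:11-14:18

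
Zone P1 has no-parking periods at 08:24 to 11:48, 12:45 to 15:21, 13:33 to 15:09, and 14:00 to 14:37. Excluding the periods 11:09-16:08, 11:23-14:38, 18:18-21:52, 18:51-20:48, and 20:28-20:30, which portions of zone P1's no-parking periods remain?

Merge the first list: 08:24–11:48, 12:45–15:21.
Merge the second list: 11:09–16:08, 18:18–21:52.
08:24–11:48 \ B = 08:24–11:09.
12:45–15:21: entirely removed.

08:24–11:09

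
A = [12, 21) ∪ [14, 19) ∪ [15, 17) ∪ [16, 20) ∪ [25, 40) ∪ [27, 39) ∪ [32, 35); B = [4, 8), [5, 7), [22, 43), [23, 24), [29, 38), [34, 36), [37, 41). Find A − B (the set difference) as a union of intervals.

[12, 21)

A, merged: [12, 21), [25, 40).
B, merged: [4, 8), [22, 43).
[12, 21): nothing removed.
[25, 40): entirely removed.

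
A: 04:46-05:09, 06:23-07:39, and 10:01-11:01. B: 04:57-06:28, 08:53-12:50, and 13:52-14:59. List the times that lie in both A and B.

04:57–05:09, 06:23–06:28, 10:01–11:01

04:46–05:09 ∩ B → 04:57–05:09.
06:23–07:39 ∩ B → 06:23–06:28.
10:01–11:01 ∩ B → 10:01–11:01.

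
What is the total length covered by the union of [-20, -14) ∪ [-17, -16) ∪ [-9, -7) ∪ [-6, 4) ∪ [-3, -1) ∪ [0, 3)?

Merged: [-20, -14), [-9, -7), [-6, 4).
Lengths: 6 + 2 + 10 = 18.

18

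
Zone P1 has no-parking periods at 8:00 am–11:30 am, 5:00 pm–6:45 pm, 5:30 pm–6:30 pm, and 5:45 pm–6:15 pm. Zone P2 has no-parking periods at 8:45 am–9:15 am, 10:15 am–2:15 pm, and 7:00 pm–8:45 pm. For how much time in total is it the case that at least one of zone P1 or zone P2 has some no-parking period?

Merge the first list: 8:00 am–11:30 am, 5:00 pm–6:45 pm.
A ∪ B = 8:00 am–2:15 pm, 5:00 pm–6:45 pm, 7:00 pm–8:45 pm.
Total: 6 h 15 min + 1 h 45 min + 1 h 45 min = 9 h 45 min.

9 h 45 min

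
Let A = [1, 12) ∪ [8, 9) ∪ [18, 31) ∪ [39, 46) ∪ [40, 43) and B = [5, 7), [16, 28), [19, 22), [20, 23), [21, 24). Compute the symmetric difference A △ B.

A, merged: [1, 12), [18, 31), [39, 46).
B, merged: [5, 7), [16, 28).
Only in the first: [1, 5), [7, 12), [28, 31), [39, 46).
Only in the second: [16, 18).
Together these are the periods covered by exactly one.

[1, 5) ∪ [7, 12) ∪ [16, 18) ∪ [28, 31) ∪ [39, 46)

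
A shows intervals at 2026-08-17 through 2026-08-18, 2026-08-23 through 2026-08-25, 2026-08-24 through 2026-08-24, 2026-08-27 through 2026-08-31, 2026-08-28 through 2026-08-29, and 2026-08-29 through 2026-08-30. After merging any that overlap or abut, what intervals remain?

2026-08-17 through 2026-08-18, 2026-08-23 through 2026-08-25, 2026-08-27 through 2026-08-31

2026-08-23 through 2026-08-25 is disjoint → start new block.
2026-08-24 through 2026-08-24 overlaps/touches 2026-08-23 through 2026-08-25 → extend to 2026-08-23 through 2026-08-25.
2026-08-27 through 2026-08-31 is disjoint → start new block.
2026-08-28 through 2026-08-29 overlaps/touches 2026-08-27 through 2026-08-31 → extend to 2026-08-27 through 2026-08-31.
2026-08-29 through 2026-08-30 overlaps/touches 2026-08-27 through 2026-08-31 → extend to 2026-08-27 through 2026-08-31.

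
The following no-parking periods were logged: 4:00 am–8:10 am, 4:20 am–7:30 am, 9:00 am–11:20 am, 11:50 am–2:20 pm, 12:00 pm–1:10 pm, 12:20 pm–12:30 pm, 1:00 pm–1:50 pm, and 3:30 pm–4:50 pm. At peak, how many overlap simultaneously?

3

Walk the sorted start/end points keeping a running depth.
The depth first hits 3 at 12:20 pm.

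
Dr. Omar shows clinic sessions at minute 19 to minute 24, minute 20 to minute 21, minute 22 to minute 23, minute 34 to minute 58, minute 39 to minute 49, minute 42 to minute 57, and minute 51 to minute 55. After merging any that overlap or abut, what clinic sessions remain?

minute 20 to minute 21 overlaps/touches minute 19 to minute 24 → extend to minute 19 to minute 24.
minute 22 to minute 23 overlaps/touches minute 19 to minute 24 → extend to minute 19 to minute 24.
minute 34 to minute 58 is disjoint → start new block.
minute 39 to minute 49 overlaps/touches minute 34 to minute 58 → extend to minute 34 to minute 58.
minute 42 to minute 57 overlaps/touches minute 34 to minute 58 → extend to minute 34 to minute 58.
minute 51 to minute 55 overlaps/touches minute 34 to minute 58 → extend to minute 34 to minute 58.

minute 19 to minute 24, minute 34 to minute 58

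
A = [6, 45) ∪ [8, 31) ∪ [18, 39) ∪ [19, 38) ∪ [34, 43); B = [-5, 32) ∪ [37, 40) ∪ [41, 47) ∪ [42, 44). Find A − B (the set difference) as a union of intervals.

First set merges to [6, 45).
Second set merges to [-5, 32), [37, 40), [41, 47).
[6, 45) with B removed leaves [32, 37), [40, 41).

[32, 37) ∪ [40, 41)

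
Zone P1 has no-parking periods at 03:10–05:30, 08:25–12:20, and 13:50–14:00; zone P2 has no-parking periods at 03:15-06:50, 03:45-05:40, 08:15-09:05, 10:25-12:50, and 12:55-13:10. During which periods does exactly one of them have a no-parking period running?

Second set merges to 03:15–06:50, 08:15–09:05, 10:25–12:50, 12:55–13:10.
A but not B: 03:10–03:15, 09:05–10:25, 13:50–14:00.
B but not A: 05:30–06:50, 08:15–08:25, 12:20–12:50, 12:55–13:10.
Combining gives A △ B.

03:10–03:15, 05:30–06:50, 08:15–08:25, 09:05–10:25, 12:20–12:50, 12:55–13:10, 13:50–14:00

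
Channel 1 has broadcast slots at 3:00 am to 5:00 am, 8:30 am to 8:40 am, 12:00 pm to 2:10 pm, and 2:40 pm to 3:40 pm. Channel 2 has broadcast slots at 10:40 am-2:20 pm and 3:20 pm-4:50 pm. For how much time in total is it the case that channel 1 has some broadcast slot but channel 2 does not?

2 h 50 min

A \ B = 3:00 am-5:00 am, 8:30 am-8:40 am, 2:40 pm-3:20 pm.
Total: 2 h + 10 min + 40 min = 2 h 50 min.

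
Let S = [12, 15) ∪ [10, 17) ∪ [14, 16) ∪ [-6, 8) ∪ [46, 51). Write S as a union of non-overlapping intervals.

Sort by start: [-6, 8), [10, 17), [12, 15), [14, 16), [46, 51).
[10, 17) is disjoint → start new block.
[12, 15) overlaps/touches [10, 17) → extend to [10, 17).
[14, 16) overlaps/touches [10, 17) → extend to [10, 17).
[46, 51) is disjoint → start new block.

[-6, 8) ∪ [10, 17) ∪ [46, 51)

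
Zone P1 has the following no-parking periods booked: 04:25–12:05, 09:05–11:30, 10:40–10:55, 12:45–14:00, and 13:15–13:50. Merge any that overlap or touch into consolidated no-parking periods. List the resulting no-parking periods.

04:25–12:05, 12:45–14:00

09:05–11:30 overlaps/touches 04:25–12:05 → extend to 04:25–12:05.
10:40–10:55 overlaps/touches 04:25–12:05 → extend to 04:25–12:05.
12:45–14:00 is disjoint → start new block.
13:15–13:50 overlaps/touches 12:45–14:00 → extend to 12:45–14:00.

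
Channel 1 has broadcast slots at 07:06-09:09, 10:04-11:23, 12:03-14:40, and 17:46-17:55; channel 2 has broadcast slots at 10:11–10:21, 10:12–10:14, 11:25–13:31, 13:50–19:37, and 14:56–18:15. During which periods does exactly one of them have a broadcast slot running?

B, merged: 10:11–10:21, 11:25–13:31, 13:50–19:37.
A but not B: 07:06–09:09, 10:04–10:11, 10:21–11:23, 13:31–13:50.
B but not A: 11:25–12:03, 14:40–17:46, 17:55–19:37.
Combining gives A △ B.

07:06–09:09, 10:04–10:11, 10:21–11:23, 11:25–12:03, 13:31–13:50, 14:40–17:46, 17:55–19:37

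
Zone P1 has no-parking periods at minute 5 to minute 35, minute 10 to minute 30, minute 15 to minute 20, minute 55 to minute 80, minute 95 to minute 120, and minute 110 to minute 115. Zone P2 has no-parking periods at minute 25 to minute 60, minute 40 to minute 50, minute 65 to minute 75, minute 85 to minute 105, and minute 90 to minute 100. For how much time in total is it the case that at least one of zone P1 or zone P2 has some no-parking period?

First set merges to minute 5 to minute 35, minute 55 to minute 80, minute 95 to minute 120.
Second set merges to minute 25 to minute 60, minute 65 to minute 75, minute 85 to minute 105.
A ∪ B = minute 5 to minute 80, minute 85 to minute 120.
Total: 75 minutes + 35 minutes = 110 minutes.

110 minutes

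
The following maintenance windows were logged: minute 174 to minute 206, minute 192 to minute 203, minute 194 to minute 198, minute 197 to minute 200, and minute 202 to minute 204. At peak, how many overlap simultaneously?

Sweep endpoints in order; track running count of active intervals.
Peak of 4 reached at minute 197.

4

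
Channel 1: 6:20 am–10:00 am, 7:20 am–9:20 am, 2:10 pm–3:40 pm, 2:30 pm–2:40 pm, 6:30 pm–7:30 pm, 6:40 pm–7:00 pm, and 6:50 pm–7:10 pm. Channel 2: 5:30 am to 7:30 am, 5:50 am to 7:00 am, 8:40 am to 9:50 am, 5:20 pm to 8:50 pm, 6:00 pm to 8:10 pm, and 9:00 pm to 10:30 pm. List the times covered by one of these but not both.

5:30 am-6:20 am, 7:30 am-8:40 am, 9:50 am-10:00 am, 2:10 pm-3:40 pm, 5:20 pm-6:30 pm, 7:30 pm-8:50 pm, 9:00 pm-10:30 pm

Merge the first list: 6:20 am-10:00 am, 2:10 pm-3:40 pm, 6:30 pm-7:30 pm.
Merge the second list: 5:30 am-7:30 am, 8:40 am-9:50 am, 5:20 pm-8:50 pm, 9:00 pm-10:30 pm.
Only in the first: 7:30 am-8:40 am, 9:50 am-10:00 am, 2:10 pm-3:40 pm.
Only in the second: 5:30 am-6:20 am, 5:20 pm-6:30 pm, 7:30 pm-8:50 pm, 9:00 pm-10:30 pm.
Together these are the periods covered by exactly one.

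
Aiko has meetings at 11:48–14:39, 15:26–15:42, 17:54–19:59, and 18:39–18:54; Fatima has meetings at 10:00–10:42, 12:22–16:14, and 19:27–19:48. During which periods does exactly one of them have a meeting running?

10:00–10:42, 11:48–12:22, 14:39–15:26, 15:42–16:14, 17:54–19:27, 19:48–19:59

Merge the first list: 11:48–14:39, 15:26–15:42, 17:54–19:59.
A but not B: 11:48–12:22, 17:54–19:27, 19:48–19:59.
B but not A: 10:00–10:42, 14:39–15:26, 15:42–16:14.
Combining gives A △ B.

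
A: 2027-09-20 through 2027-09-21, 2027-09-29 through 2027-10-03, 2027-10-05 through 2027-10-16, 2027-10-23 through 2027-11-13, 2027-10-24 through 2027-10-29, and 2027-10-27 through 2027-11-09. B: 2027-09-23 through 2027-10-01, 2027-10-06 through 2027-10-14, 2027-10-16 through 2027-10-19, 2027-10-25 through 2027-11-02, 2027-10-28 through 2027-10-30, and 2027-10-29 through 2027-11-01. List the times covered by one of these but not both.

Merge the first list: 2027-09-20 through 2027-09-21, 2027-09-29 through 2027-10-03, 2027-10-05 through 2027-10-16, 2027-10-23 through 2027-11-13.
Merge the second list: 2027-09-23 through 2027-10-01, 2027-10-06 through 2027-10-14, 2027-10-16 through 2027-10-19, 2027-10-25 through 2027-11-02.
A but not B: 2027-09-20 through 2027-09-21, 2027-10-02 through 2027-10-03, 2027-10-05 through 2027-10-05, 2027-10-15 through 2027-10-15, 2027-10-23 through 2027-10-24, 2027-11-03 through 2027-11-13.
B but not A: 2027-09-23 through 2027-09-28, 2027-10-17 through 2027-10-19.
Combining gives A △ B.

2027-09-20 through 2027-09-21, 2027-09-23 through 2027-09-28, 2027-10-02 through 2027-10-03, 2027-10-05 through 2027-10-05, 2027-10-15 through 2027-10-15, 2027-10-17 through 2027-10-19, 2027-10-23 through 2027-10-24, 2027-11-03 through 2027-11-13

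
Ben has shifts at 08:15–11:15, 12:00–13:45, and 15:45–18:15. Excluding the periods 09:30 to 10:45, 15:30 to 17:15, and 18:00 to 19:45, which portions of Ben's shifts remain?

08:15–09:30, 10:45–11:15, 12:00–13:45, 17:15–18:00

08:15–11:15 with B removed leaves 08:15–09:30, 10:45–11:15.
12:00–13:45 is untouched.
15:45–18:15 with B removed leaves 17:15–18:00.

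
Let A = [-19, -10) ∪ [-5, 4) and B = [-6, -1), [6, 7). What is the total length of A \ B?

A \ B = [-19, -10), [-1, 4).
Total: 9 + 5 = 14.

14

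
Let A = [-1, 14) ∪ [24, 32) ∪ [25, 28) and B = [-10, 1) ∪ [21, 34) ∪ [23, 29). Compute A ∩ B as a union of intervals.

[-1, 1) ∪ [24, 32)

A, merged: [-1, 14), [24, 32).
B, merged: [-10, 1), [21, 34).
[-1, 14) overlaps B on [-1, 1).
[24, 32) overlaps B on [24, 32).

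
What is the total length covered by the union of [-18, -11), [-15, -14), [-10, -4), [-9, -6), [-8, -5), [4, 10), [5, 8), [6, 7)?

Merged: [-18, -11), [-10, -4), [4, 10).
Lengths: 7 + 6 + 6 = 19.

19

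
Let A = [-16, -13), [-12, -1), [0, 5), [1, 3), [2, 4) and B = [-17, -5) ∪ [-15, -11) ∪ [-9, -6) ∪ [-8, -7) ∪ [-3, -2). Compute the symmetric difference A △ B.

[-17, -16) ∪ [-13, -12) ∪ [-5, -3) ∪ [-2, -1) ∪ [0, 5)

First set merges to [-16, -13), [-12, -1), [0, 5).
Second set merges to [-17, -5), [-3, -2).
A but not B: [-5, -3), [-2, -1), [0, 5).
B but not A: [-17, -16), [-13, -12).
Combining gives A △ B.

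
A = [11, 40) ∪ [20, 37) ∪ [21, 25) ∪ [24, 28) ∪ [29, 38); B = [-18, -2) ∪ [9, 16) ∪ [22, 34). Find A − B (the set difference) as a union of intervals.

Merge the first list: [11, 40).
[11, 40) with B removed leaves [16, 22), [34, 40).

[16, 22) ∪ [34, 40)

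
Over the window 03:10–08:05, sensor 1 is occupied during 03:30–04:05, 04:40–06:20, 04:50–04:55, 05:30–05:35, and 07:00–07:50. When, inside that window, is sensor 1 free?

03:10–03:30, 04:05–04:40, 06:20–07:00, 07:50–08:05

The merged coverage is 03:30–04:05, 04:40–06:20, 07:00–07:50.
Complement within 03:10–08:05: 03:10–03:30, 04:05–04:40, 06:20–07:00, 07:50–08:05.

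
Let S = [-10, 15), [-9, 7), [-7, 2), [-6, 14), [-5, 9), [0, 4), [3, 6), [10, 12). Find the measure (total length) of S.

25

Merged: [-10, 15).
Length: 25.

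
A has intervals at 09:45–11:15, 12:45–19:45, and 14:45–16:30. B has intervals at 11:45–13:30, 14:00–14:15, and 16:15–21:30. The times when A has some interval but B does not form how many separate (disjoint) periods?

A, merged: 09:45–11:15, 12:45–19:45.
A \ B = 09:45–11:15, 13:30–14:00, 14:15–16:15.
That is 3 disjoint pieces.

3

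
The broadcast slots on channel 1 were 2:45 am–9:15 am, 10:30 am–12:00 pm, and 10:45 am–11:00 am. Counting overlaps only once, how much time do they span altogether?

8 h

Merged: 2:45 am-9:15 am, 10:30 am-12:00 pm.
Lengths: 6 h 30 min + 1 h 30 min = 8 h.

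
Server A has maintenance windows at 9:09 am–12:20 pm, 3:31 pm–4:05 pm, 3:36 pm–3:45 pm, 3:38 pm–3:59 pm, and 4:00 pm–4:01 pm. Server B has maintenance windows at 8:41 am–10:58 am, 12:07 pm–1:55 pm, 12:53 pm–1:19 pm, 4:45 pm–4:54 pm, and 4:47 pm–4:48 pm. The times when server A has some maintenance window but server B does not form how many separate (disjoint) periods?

2

First set merges to 9:09 am–12:20 pm, 3:31 pm–4:05 pm.
Second set merges to 8:41 am–10:58 am, 12:07 pm–1:55 pm, 4:45 pm–4:54 pm.
A \ B = 10:58 am–12:07 pm, 3:31 pm–4:05 pm.
That is 2 disjoint pieces.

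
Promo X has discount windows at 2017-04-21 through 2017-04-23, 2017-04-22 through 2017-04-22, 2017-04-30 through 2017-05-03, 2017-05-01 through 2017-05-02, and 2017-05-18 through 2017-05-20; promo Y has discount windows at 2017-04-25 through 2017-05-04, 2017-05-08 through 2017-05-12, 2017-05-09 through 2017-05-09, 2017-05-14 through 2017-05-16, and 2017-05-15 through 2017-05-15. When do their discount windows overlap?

First set merges to 2017-04-21 through 2017-04-23, 2017-04-30 through 2017-05-03, 2017-05-18 through 2017-05-20.
Second set merges to 2017-04-25 through 2017-05-04, 2017-05-08 through 2017-05-12, 2017-05-14 through 2017-05-16.
2017-04-21 through 2017-04-23 falls entirely outside B.
2017-04-30 through 2017-05-03 overlaps B on 2017-04-30 through 2017-05-03.
2017-05-18 through 2017-05-20 falls entirely outside B.

2017-04-30 through 2017-05-03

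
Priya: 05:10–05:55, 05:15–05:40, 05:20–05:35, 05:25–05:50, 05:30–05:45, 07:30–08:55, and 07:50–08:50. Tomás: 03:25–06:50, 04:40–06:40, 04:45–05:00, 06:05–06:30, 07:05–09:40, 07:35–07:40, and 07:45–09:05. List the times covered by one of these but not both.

03:25–05:10, 05:55–06:50, 07:05–07:30, 08:55–09:40

First set merges to 05:10–05:55, 07:30–08:55.
Second set merges to 03:25–06:50, 07:05–09:40.
Only in the first: none.
Only in the second: 03:25–05:10, 05:55–06:50, 07:05–07:30, 08:55–09:40.
Together these are the periods covered by exactly one.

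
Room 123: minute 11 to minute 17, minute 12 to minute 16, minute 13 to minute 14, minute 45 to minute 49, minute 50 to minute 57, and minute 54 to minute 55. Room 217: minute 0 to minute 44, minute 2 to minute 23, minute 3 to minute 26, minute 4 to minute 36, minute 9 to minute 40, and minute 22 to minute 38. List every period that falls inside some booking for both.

First set merges to minute 11 to minute 17, minute 45 to minute 49, minute 50 to minute 57.
Second set merges to minute 0 to minute 44.
minute 11 to minute 17 meets the second set on minute 11 to minute 17.
minute 45 to minute 49: no overlap with the second set.
minute 50 to minute 57: no overlap with the second set.

minute 11 to minute 17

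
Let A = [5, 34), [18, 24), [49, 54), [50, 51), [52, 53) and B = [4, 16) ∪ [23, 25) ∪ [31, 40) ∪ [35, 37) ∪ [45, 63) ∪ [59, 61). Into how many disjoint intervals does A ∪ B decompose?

First set merges to [5, 34), [49, 54).
Second set merges to [4, 16), [23, 25), [31, 40), [45, 63).
A ∪ B = [4, 40), [45, 63).
That is 2 disjoint pieces.

2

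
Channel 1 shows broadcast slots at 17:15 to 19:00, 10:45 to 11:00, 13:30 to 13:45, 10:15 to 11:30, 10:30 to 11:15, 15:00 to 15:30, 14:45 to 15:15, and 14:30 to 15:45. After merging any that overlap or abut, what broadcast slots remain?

Sort by start: 10:15–11:30, 10:30–11:15, 10:45–11:00, 13:30–13:45, 14:30–15:45, 14:45–15:15, 15:00–15:30, 17:15–19:00.
10:30–11:15 overlaps/touches 10:15–11:30 → extend to 10:15–11:30.
10:45–11:00 overlaps/touches 10:15–11:30 → extend to 10:15–11:30.
13:30–13:45 is disjoint → start new block.
14:30–15:45 is disjoint → start new block.
14:45–15:15 overlaps/touches 14:30–15:45 → extend to 14:30–15:45.
15:00–15:30 overlaps/touches 14:30–15:45 → extend to 14:30–15:45.
17:15–19:00 is disjoint → start new block.

10:15–11:30, 13:30–13:45, 14:30–15:45, 17:15–19:00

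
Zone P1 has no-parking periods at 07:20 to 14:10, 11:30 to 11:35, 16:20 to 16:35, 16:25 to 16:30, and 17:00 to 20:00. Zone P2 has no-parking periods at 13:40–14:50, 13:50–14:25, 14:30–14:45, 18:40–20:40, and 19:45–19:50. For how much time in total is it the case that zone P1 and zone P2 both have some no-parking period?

1 h 50 min

A, merged: 07:20–14:10, 16:20–16:35, 17:00–20:00.
B, merged: 13:40–14:50, 18:40–20:40.
A ∩ B = 13:40–14:10, 18:40–20:00.
Total: 30 min + 1 h 20 min = 1 h 50 min.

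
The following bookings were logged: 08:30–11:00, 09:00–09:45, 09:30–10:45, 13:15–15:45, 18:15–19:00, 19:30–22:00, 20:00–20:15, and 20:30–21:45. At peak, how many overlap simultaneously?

3

Walk the sorted start/end points keeping a running depth.
The depth first hits 3 at 09:30.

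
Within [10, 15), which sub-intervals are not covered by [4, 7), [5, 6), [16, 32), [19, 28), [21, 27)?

Covered (merged): [4, 7), [16, 32).
Uncovered inside [10, 15): [10, 15).

[10, 15)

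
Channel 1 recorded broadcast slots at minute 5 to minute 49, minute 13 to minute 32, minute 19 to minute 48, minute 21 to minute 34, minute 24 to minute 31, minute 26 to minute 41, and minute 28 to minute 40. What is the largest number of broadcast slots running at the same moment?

At minute 28, 7 of the intervals are simultaneously active.
No point has more.

7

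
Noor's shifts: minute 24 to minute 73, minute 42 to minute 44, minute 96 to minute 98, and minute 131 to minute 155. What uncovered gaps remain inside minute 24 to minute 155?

minute 73 to minute 96, minute 98 to minute 131

After merging, the occupied span is minute 24 to minute 73, minute 96 to minute 98, minute 131 to minute 155.
Complement within minute 24 to minute 155: minute 73 to minute 96, minute 98 to minute 131.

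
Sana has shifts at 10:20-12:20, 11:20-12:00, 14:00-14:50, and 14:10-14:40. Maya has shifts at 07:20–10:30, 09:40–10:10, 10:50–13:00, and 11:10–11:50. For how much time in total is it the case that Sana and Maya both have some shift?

First set merges to 10:20-12:20, 14:00-14:50.
Second set merges to 07:20-10:30, 10:50-13:00.
A ∩ B = 10:20-10:30, 10:50-12:20.
Total: 10 min + 1 h 30 min = 1 h 40 min.

1 h 40 min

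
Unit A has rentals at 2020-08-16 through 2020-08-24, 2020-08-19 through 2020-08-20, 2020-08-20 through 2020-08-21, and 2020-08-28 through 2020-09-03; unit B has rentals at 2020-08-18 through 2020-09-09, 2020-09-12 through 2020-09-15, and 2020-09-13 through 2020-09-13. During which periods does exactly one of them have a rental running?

2020-08-16 through 2020-08-17, 2020-08-25 through 2020-08-27, 2020-09-04 through 2020-09-09, 2020-09-12 through 2020-09-15

First set merges to 2020-08-16 through 2020-08-24, 2020-08-28 through 2020-09-03.
Second set merges to 2020-08-18 through 2020-09-09, 2020-09-12 through 2020-09-15.
A but not B: 2020-08-16 through 2020-08-17.
B but not A: 2020-08-25 through 2020-08-27, 2020-09-04 through 2020-09-09, 2020-09-12 through 2020-09-15.
Combining gives A △ B.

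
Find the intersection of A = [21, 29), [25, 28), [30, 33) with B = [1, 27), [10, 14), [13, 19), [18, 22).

[21, 27)

Merge the first list: [21, 29), [30, 33).
Merge the second list: [1, 27).
[21, 29) meets the second set on [21, 27).
[30, 33): no overlap with the second set.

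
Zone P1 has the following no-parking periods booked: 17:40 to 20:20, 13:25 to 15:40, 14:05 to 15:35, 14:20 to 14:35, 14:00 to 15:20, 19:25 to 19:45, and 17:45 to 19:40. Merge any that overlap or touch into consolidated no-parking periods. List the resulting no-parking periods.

Sort by start: 13:25-15:40, 14:00-15:20, 14:05-15:35, 14:20-14:35, 17:40-20:20, 17:45-19:40, 19:25-19:45.
14:00-15:20 overlaps/touches 13:25-15:40 → extend to 13:25-15:40.
14:05-15:35 overlaps/touches 13:25-15:40 → extend to 13:25-15:40.
14:20-14:35 overlaps/touches 13:25-15:40 → extend to 13:25-15:40.
17:40-20:20 is disjoint → start new block.
17:45-19:40 overlaps/touches 17:40-20:20 → extend to 17:40-20:20.
19:25-19:45 overlaps/touches 17:40-20:20 → extend to 17:40-20:20.

13:25-15:40, 17:40-20:20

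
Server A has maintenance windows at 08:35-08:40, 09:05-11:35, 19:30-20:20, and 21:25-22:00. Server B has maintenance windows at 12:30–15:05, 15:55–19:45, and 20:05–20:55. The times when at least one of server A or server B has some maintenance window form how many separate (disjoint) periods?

A ∪ B = 08:35-08:40, 09:05-11:35, 12:30-15:05, 15:55-20:55, 21:25-22:00.
That is 5 disjoint pieces.

5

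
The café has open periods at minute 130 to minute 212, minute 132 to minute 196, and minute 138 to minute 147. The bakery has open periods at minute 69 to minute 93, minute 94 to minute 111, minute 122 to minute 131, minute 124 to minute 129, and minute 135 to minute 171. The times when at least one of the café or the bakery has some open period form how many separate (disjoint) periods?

3

First set merges to minute 130 to minute 212.
Second set merges to minute 69 to minute 93, minute 94 to minute 111, minute 122 to minute 131, minute 135 to minute 171.
A ∪ B = minute 69 to minute 93, minute 94 to minute 111, minute 122 to minute 212.
That is 3 disjoint pieces.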